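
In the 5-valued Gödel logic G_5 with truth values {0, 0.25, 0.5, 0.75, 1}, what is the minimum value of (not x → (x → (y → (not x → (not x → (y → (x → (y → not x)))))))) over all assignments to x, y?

1.00

Every assignment gives 1. For instance at x = 0, y = 0:
  not x: Gödel ¬ of 0 = 1 (operand is 0)
  not x: Gödel ¬ of 0 = 1 (operand is 0)
  not x: Gödel ¬ of 0 = 1 (operand is 0)
  not x: Gödel ¬ of 0 = 1 (operand is 0)
  (y → not x): 0 ≤ 1, so result = 1
  (x → (y → not x)): 0 ≤ 1, so result = 1
  (y → (x → (y → not x))): 0 ≤ 1, so result = 1
  (not x → (y → (x → (y → not x)))): 1 ≤ 1, so result = 1
  (not x → (not x → (y → (x → (y → not x))))): 1 ≤ 1, so result = 1
  (y → (not x → (not x → (y → (x → (y → not x)))))): 0 ≤ 1, so result = 1
  (x → (y → (not x → (not x → (y → (x → (y → not x))))))): 0 ≤ 1, so result = 1
  (not x → (x → (y → (not x → (not x → (y → (x → (y → not x)))))))): 1 ≤ 1, so result = 1
All 25 assignments give value 1 — the formula is a G_5-tautology.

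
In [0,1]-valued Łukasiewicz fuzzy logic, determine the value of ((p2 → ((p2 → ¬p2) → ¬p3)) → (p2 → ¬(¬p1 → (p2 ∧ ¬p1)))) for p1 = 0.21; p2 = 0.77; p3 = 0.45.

¬p2: Łukasiewicz ¬ gives 1 − 0.77 = 0.23
(p2 → ¬p2): min(1, 1 − 0.77 + 0.23) = 0.46
¬p3: Łukasiewicz ¬ gives 1 − 0.45 = 0.55
((p2 → ¬p2) → ¬p3): min(1, 1 − 0.46 + 0.55) = 1
(p2 → ((p2 → ¬p2) → ¬p3)): min(1, 1 − 0.77 + 1) = 1
¬p1: Łukasiewicz ¬ gives 1 − 0.21 = 0.79
¬p1: Łukasiewicz ¬ gives 1 − 0.21 = 0.79
(p2 ∧ ¬p1) = min(0.77, 0.79) = 0.77
(¬p1 → (p2 ∧ ¬p1)): min(1, 1 − 0.79 + 0.77) = 0.98
¬(¬p1 → (p2 ∧ ¬p1)): Łukasiewicz ¬ gives 1 − 0.98 = 0.02
(p2 → ¬(¬p1 → (p2 ∧ ¬p1))): min(1, 1 − 0.77 + 0.02) = 0.25
((p2 → ((p2 → ¬p2) → ¬p3)) → (p2 → ¬(¬p1 → (p2 ∧ ¬p1)))): min(1, 1 − 1 + 0.25) = 0.25

0.25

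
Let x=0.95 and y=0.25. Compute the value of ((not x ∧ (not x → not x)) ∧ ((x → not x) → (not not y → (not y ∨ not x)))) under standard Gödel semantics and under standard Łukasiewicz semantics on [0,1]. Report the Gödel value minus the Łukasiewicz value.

Gödel evaluation:
  not x: Gödel ¬ of 0.95 = 0 (operand ≠ 0)
  not x: Gödel ¬ of 0.95 = 0 (operand ≠ 0)
  not x: Gödel ¬ of 0.95 = 0 (operand ≠ 0)
  (not x → not x): 0 ≤ 0, so result = 1
  (not x ∧ (not x → not x)) = min(0, 1) = 0
  not x: Gödel ¬ of 0.95 = 0 (operand ≠ 0)
  (x → not x): 0.95 > 0, so result = 0
  not y: Gödel ¬ of 0.25 = 0 (operand ≠ 0)
  not not y: Gödel ¬ of 0 = 1 (operand is 0)
  not y: Gödel ¬ of 0.25 = 0 (operand ≠ 0)
  not x: Gödel ¬ of 0.95 = 0 (operand ≠ 0)
  (not y ∨ not x) = max(0, 0) = 0
  (not not y → (not y ∨ not x)): 1 > 0, so result = 0
  ((x → not x) → (not not y → (not y ∨ not x))): 0 ≤ 0, so result = 1
  ((not x ∧ (not x → not x)) ∧ ((x → not x) → (not not y → (not y ∨ not x)))) = min(0, 1) = 0
  Gödel value = 0
Łukasiewicz evaluation:
  not x: Łukasiewicz ¬ gives 1 − 0.95 = 0.05
  not x: Łukasiewicz ¬ gives 1 − 0.95 = 0.05
  not x: Łukasiewicz ¬ gives 1 − 0.95 = 0.05
  (not x → not x): min(1, 1 − 0.05 + 0.05) = 1
  (not x ∧ (not x → not x)) = min(0.05, 1) = 0.05
  not x: Łukasiewicz ¬ gives 1 − 0.95 = 0.05
  (x → not x): min(1, 1 − 0.95 + 0.05) = 0.1
  not y: Łukasiewicz ¬ gives 1 − 0.25 = 0.75
  not not y: Łukasiewicz ¬ gives 1 − 0.75 = 0.25
  not y: Łukasiewicz ¬ gives 1 − 0.25 = 0.75
  not x: Łukasiewicz ¬ gives 1 − 0.95 = 0.05
  (not y ∨ not x) = max(0.75, 0.05) = 0.75
  (not not y → (not y ∨ not x)): min(1, 1 − 0.25 + 0.75) = 1
  ((x → not x) → (not not y → (not y ∨ not x))): min(1, 1 − 0.1 + 1) = 1
  ((not x ∧ (not x → not x)) ∧ ((x → not x) → (not not y → (not y ∨ not x)))) = min(0.05, 1) = 0.05
  Łukasiewicz value = 0.05
Difference: 0 − 0.05 = -0.05

-0.05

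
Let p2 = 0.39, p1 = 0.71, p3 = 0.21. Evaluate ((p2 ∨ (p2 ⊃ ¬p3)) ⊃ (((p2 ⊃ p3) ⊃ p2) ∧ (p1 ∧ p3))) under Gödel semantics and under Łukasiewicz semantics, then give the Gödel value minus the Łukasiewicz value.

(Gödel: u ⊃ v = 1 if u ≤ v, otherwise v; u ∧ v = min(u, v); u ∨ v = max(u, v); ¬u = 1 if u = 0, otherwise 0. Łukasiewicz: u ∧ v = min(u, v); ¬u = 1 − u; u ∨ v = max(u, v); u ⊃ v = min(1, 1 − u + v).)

0.00

Gödel evaluation:
  ¬p3: Gödel ¬ of 0.21 = 0 (operand ≠ 0)
  (p2 ⊃ ¬p3): 0.39 > 0, so result = 0
  (p2 ∨ (p2 ⊃ ¬p3)) = max(0.39, 0) = 0.39
  (p2 ⊃ p3): 0.39 > 0.21, so result = 0.21
  ((p2 ⊃ p3) ⊃ p2): 0.21 ≤ 0.39, so result = 1
  (p1 ∧ p3) = min(0.71, 0.21) = 0.21
  (((p2 ⊃ p3) ⊃ p2) ∧ (p1 ∧ p3)) = min(1, 0.21) = 0.21
  ((p2 ∨ (p2 ⊃ ¬p3)) ⊃ (((p2 ⊃ p3) ⊃ p2) ∧ (p1 ∧ p3))): 0.39 > 0.21, so result = 0.21
  Gödel value = 0.21
Łukasiewicz evaluation:
  ¬p3: Łukasiewicz ¬ gives 1 − 0.21 = 0.79
  (p2 ⊃ ¬p3): min(1, 1 − 0.39 + 0.79) = 1
  (p2 ∨ (p2 ⊃ ¬p3)) = max(0.39, 1) = 1
  (p2 ⊃ p3): min(1, 1 − 0.39 + 0.21) = 0.82
  ((p2 ⊃ p3) ⊃ p2): min(1, 1 − 0.82 + 0.39) = 0.57
  (p1 ∧ p3) = min(0.71, 0.21) = 0.21
  (((p2 ⊃ p3) ⊃ p2) ∧ (p1 ∧ p3)) = min(0.57, 0.21) = 0.21
  ((p2 ∨ (p2 ⊃ ¬p3)) ⊃ (((p2 ⊃ p3) ⊃ p2) ∧ (p1 ∧ p3))): min(1, 1 − 1 + 0.21) = 0.21
  Łukasiewicz value = 0.21
Difference: 0.21 − 0.21 = 0.00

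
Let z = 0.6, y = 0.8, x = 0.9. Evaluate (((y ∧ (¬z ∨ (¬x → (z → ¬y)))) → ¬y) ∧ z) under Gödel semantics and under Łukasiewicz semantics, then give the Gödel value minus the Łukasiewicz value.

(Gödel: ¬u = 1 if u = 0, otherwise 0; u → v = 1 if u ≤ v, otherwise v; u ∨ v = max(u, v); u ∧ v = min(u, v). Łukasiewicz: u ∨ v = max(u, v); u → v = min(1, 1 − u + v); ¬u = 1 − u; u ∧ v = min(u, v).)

-0.40

Gödel evaluation:
  ¬z: Gödel ¬ of 0.6 = 0 (operand ≠ 0)
  ¬x: Gödel ¬ of 0.9 = 0 (operand ≠ 0)
  ¬y: Gödel ¬ of 0.8 = 0 (operand ≠ 0)
  (z → ¬y): 0.6 > 0, so result = 0
  (¬x → (z → ¬y)): 0 ≤ 0, so result = 1
  (¬z ∨ (¬x → (z → ¬y))) = max(0, 1) = 1
  (y ∧ (¬z ∨ (¬x → (z → ¬y)))) = min(0.8, 1) = 0.8
  ¬y: Gödel ¬ of 0.8 = 0 (operand ≠ 0)
  ((y ∧ (¬z ∨ (¬x → (z → ¬y)))) → ¬y): 0.8 > 0, so result = 0
  (((y ∧ (¬z ∨ (¬x → (z → ¬y)))) → ¬y) ∧ z) = min(0, 0.6) = 0
  Gödel value = 0
Łukasiewicz evaluation:
  ¬z: Łukasiewicz ¬ gives 1 − 0.6 = 0.4
  ¬x: Łukasiewicz ¬ gives 1 − 0.9 = 0.1
  ¬y: Łukasiewicz ¬ gives 1 − 0.8 = 0.2
  (z → ¬y): min(1, 1 − 0.6 + 0.2) = 0.6
  (¬x → (z → ¬y)): min(1, 1 − 0.1 + 0.6) = 1
  (¬z ∨ (¬x → (z → ¬y))) = max(0.4, 1) = 1
  (y ∧ (¬z ∨ (¬x → (z → ¬y)))) = min(0.8, 1) = 0.8
  ¬y: Łukasiewicz ¬ gives 1 − 0.8 = 0.2
  ((y ∧ (¬z ∨ (¬x → (z → ¬y)))) → ¬y): min(1, 1 − 0.8 + 0.2) = 0.4
  (((y ∧ (¬z ∨ (¬x → (z → ¬y)))) → ¬y) ∧ z) = min(0.4, 0.6) = 0.4
  Łukasiewicz value = 0.4
Difference: 0 − 0.4 = -0.40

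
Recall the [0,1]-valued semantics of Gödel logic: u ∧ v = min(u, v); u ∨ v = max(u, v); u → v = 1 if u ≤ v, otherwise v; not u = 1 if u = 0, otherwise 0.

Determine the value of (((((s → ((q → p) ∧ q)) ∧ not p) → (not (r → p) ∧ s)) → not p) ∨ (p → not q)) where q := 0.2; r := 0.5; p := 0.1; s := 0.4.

0.00

(q → p): 0.2 > 0.1, so result = 0.1
((q → p) ∧ q) = min(0.1, 0.2) = 0.1
(s → ((q → p) ∧ q)): 0.4 > 0.1, so result = 0.1
not p: Gödel ¬ of 0.1 = 0 (operand ≠ 0)
((s → ((q → p) ∧ q)) ∧ not p) = min(0.1, 0) = 0
(r → p): 0.5 > 0.1, so result = 0.1
not (r → p): Gödel ¬ of 0.1 = 0 (operand ≠ 0)
(not (r → p) ∧ s) = min(0, 0.4) = 0
(((s → ((q → p) ∧ q)) ∧ not p) → (not (r → p) ∧ s)): 0 ≤ 0, so result = 1
not p: Gödel ¬ of 0.1 = 0 (operand ≠ 0)
((((s → ((q → p) ∧ q)) ∧ not p) → (not (r → p) ∧ s)) → not p): 1 > 0, so result = 0
not q: Gödel ¬ of 0.2 = 0 (operand ≠ 0)
(p → not q): 0.1 > 0, so result = 0
(((((s → ((q → p) ∧ q)) ∧ not p) → (not (r → p) ∧ s)) → not p) ∨ (p → not q)) = max(0, 0) = 0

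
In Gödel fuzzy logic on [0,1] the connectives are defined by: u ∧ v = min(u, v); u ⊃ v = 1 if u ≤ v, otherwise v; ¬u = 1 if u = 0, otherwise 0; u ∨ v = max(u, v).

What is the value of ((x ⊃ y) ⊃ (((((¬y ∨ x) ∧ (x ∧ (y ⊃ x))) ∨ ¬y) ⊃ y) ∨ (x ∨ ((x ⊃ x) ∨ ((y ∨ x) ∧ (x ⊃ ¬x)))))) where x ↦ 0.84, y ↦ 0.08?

(x ⊃ y): 0.84 > 0.08, so result = 0.08
¬y: Gödel ¬ of 0.08 = 0 (operand ≠ 0)
(¬y ∨ x) = max(0, 0.84) = 0.84
(y ⊃ x): 0.08 ≤ 0.84, so result = 1
(x ∧ (y ⊃ x)) = min(0.84, 1) = 0.84
((¬y ∨ x) ∧ (x ∧ (y ⊃ x))) = min(0.84, 0.84) = 0.84
¬y: Gödel ¬ of 0.08 = 0 (operand ≠ 0)
(((¬y ∨ x) ∧ (x ∧ (y ⊃ x))) ∨ ¬y) = max(0.84, 0) = 0.84
((((¬y ∨ x) ∧ (x ∧ (y ⊃ x))) ∨ ¬y) ⊃ y): 0.84 > 0.08, so result = 0.08
(x ⊃ x): 0.84 ≤ 0.84, so result = 1
(y ∨ x) = max(0.08, 0.84) = 0.84
¬x: Gödel ¬ of 0.84 = 0 (operand ≠ 0)
(x ⊃ ¬x): 0.84 > 0, so result = 0
((y ∨ x) ∧ (x ⊃ ¬x)) = min(0.84, 0) = 0
((x ⊃ x) ∨ ((y ∨ x) ∧ (x ⊃ ¬x))) = max(1, 0) = 1
(x ∨ ((x ⊃ x) ∨ ((y ∨ x) ∧ (x ⊃ ¬x)))) = max(0.84, 1) = 1
(((((¬y ∨ x) ∧ (x ∧ (y ⊃ x))) ∨ ¬y) ⊃ y) ∨ (x ∨ ((x ⊃ x) ∨ ((y ∨ x) ∧ (x ⊃ ¬x))))) = max(0.08, 1) = 1
((x ⊃ y) ⊃ (((((¬y ∨ x) ∧ (x ∧ (y ⊃ x))) ∨ ¬y) ⊃ y) ∨ (x ∨ ((x ⊃ x) ∨ ((y ∨ x) ∧ (x ⊃ ¬x)))))): 0.08 ≤ 1, so result = 1

1.00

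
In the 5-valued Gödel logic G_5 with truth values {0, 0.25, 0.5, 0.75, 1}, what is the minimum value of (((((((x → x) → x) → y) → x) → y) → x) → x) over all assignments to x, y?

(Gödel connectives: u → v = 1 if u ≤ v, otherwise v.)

0.25

The minimum is attained at x = 0.25, y = 0:
  (x → x): 0.25 ≤ 0.25, so result = 1
  ((x → x) → x): 1 > 0.25, so result = 0.25
  (((x → x) → x) → y): 0.25 > 0, so result = 0
  ((((x → x) → x) → y) → x): 0 ≤ 0.25, so result = 1
  (((((x → x) → x) → y) → x) → y): 1 > 0, so result = 0
  ((((((x → x) → x) → y) → x) → y) → x): 0 ≤ 0.25, so result = 1
  (((((((x → x) → x) → y) → x) → y) → x) → x): 1 > 0.25, so result = 0.25
Checking all 25 assignments confirms none give a value below 0.25.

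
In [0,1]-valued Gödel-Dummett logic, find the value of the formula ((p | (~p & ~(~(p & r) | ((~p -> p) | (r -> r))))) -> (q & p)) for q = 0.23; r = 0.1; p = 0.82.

~p: Gödel ¬ of 0.82 = 0 (operand ≠ 0)
(p & r) = min(0.82, 0.1) = 0.1
~(p & r): Gödel ¬ of 0.1 = 0 (operand ≠ 0)
~p: Gödel ¬ of 0.82 = 0 (operand ≠ 0)
(~p -> p): 0 ≤ 0.82, so result = 1
(r -> r): 0.1 ≤ 0.1, so result = 1
((~p -> p) | (r -> r)) = max(1, 1) = 1
(~(p & r) | ((~p -> p) | (r -> r))) = max(0, 1) = 1
~(~(p & r) | ((~p -> p) | (r -> r))): Gödel ¬ of 1 = 0 (operand ≠ 0)
(~p & ~(~(p & r) | ((~p -> p) | (r -> r)))) = min(0, 0) = 0
(p | (~p & ~(~(p & r) | ((~p -> p) | (r -> r))))) = max(0.82, 0) = 0.82
(q & p) = min(0.23, 0.82) = 0.23
((p | (~p & ~(~(p & r) | ((~p -> p) | (r -> r))))) -> (q & p)): 0.82 > 0.23, so result = 0.23

0.23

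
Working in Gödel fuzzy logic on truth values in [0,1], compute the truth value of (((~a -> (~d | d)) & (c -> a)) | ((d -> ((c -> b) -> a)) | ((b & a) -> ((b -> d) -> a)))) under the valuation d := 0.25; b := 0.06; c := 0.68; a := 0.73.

1.00

~a: Gödel ¬ of 0.73 = 0 (operand ≠ 0)
~d: Gödel ¬ of 0.25 = 0 (operand ≠ 0)
(~d | d) = max(0, 0.25) = 0.25
(~a -> (~d | d)): 0 ≤ 0.25, so result = 1
(c -> a): 0.68 ≤ 0.73, so result = 1
((~a -> (~d | d)) & (c -> a)) = min(1, 1) = 1
(c -> b): 0.68 > 0.06, so result = 0.06
((c -> b) -> a): 0.06 ≤ 0.73, so result = 1
(d -> ((c -> b) -> a)): 0.25 ≤ 1, so result = 1
(b & a) = min(0.06, 0.73) = 0.06
(b -> d): 0.06 ≤ 0.25, so result = 1
((b -> d) -> a): 1 > 0.73, so result = 0.73
((b & a) -> ((b -> d) -> a)): 0.06 ≤ 0.73, so result = 1
((d -> ((c -> b) -> a)) | ((b & a) -> ((b -> d) -> a))) = max(1, 1) = 1
(((~a -> (~d | d)) & (c -> a)) | ((d -> ((c -> b) -> a)) | ((b & a) -> ((b -> d) -> a)))) = max(1, 1) = 1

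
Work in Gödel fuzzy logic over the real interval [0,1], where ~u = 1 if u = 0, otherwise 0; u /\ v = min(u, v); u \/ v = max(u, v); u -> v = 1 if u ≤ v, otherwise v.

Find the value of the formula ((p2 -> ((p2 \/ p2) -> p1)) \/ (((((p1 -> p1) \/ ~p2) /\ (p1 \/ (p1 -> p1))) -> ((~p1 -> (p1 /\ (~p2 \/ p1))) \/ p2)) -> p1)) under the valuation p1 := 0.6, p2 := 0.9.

(p2 \/ p2) = max(0.9, 0.9) = 0.9
((p2 \/ p2) -> p1): 0.9 > 0.6, so result = 0.6
(p2 -> ((p2 \/ p2) -> p1)): 0.9 > 0.6, so result = 0.6
(p1 -> p1): 0.6 ≤ 0.6, so result = 1
~p2: Gödel ¬ of 0.9 = 0 (operand ≠ 0)
((p1 -> p1) \/ ~p2) = max(1, 0) = 1
(p1 -> p1): 0.6 ≤ 0.6, so result = 1
(p1 \/ (p1 -> p1)) = max(0.6, 1) = 1
(((p1 -> p1) \/ ~p2) /\ (p1 \/ (p1 -> p1))) = min(1, 1) = 1
~p1: Gödel ¬ of 0.6 = 0 (operand ≠ 0)
~p2: Gödel ¬ of 0.9 = 0 (operand ≠ 0)
(~p2 \/ p1) = max(0, 0.6) = 0.6
(p1 /\ (~p2 \/ p1)) = min(0.6, 0.6) = 0.6
(~p1 -> (p1 /\ (~p2 \/ p1))): 0 ≤ 0.6, so result = 1
((~p1 -> (p1 /\ (~p2 \/ p1))) \/ p2) = max(1, 0.9) = 1
((((p1 -> p1) \/ ~p2) /\ (p1 \/ (p1 -> p1))) -> ((~p1 -> (p1 /\ (~p2 \/ p1))) \/ p2)): 1 ≤ 1, so result = 1
(((((p1 -> p1) \/ ~p2) /\ (p1 \/ (p1 -> p1))) -> ((~p1 -> (p1 /\ (~p2 \/ p1))) \/ p2)) -> p1): 1 > 0.6, so result = 0.6
((p2 -> ((p2 \/ p2) -> p1)) \/ (((((p1 -> p1) \/ ~p2) /\ (p1 \/ (p1 -> p1))) -> ((~p1 -> (p1 /\ (~p2 \/ p1))) \/ p2)) -> p1)) = max(0.6, 0.6) = 0.6

0.60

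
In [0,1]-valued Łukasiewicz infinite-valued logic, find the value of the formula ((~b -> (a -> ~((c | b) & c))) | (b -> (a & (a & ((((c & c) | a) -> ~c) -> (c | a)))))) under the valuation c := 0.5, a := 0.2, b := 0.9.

~b: Łukasiewicz ¬ gives 1 − 0.9 = 0.1
(c | b) = max(0.5, 0.9) = 0.9
((c | b) & c) = min(0.9, 0.5) = 0.5
~((c | b) & c): Łukasiewicz ¬ gives 1 − 0.5 = 0.5
(a -> ~((c | b) & c)): min(1, 1 − 0.2 + 0.5) = 1
(~b -> (a -> ~((c | b) & c))): min(1, 1 − 0.1 + 1) = 1
(c & c) = min(0.5, 0.5) = 0.5
((c & c) | a) = max(0.5, 0.2) = 0.5
~c: Łukasiewicz ¬ gives 1 − 0.5 = 0.5
(((c & c) | a) -> ~c): min(1, 1 − 0.5 + 0.5) = 1
(c | a) = max(0.5, 0.2) = 0.5
((((c & c) | a) -> ~c) -> (c | a)): min(1, 1 − 1 + 0.5) = 0.5
(a & ((((c & c) | a) -> ~c) -> (c | a))) = min(0.2, 0.5) = 0.2
(a & (a & ((((c & c) | a) -> ~c) -> (c | a)))) = min(0.2, 0.2) = 0.2
(b -> (a & (a & ((((c & c) | a) -> ~c) -> (c | a))))): min(1, 1 − 0.9 + 0.2) = 0.3
((~b -> (a -> ~((c | b) & c))) | (b -> (a & (a & ((((c & c) | a) -> ~c) -> (c | a)))))) = max(1, 0.3) = 1

1.00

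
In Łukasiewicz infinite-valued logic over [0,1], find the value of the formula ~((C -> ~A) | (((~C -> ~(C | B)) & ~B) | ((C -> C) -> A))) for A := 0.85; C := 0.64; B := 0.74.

~A: Łukasiewicz ¬ gives 1 − 0.85 = 0.15
(C -> ~A): min(1, 1 − 0.64 + 0.15) = 0.51
~C: Łukasiewicz ¬ gives 1 − 0.64 = 0.36
(C | B) = max(0.64, 0.74) = 0.74
~(C | B): Łukasiewicz ¬ gives 1 − 0.74 = 0.26
(~C -> ~(C | B)): min(1, 1 − 0.36 + 0.26) = 0.9
~B: Łukasiewicz ¬ gives 1 − 0.74 = 0.26
((~C -> ~(C | B)) & ~B) = min(0.9, 0.26) = 0.26
(C -> C): min(1, 1 − 0.64 + 0.64) = 1
((C -> C) -> A): min(1, 1 − 1 + 0.85) = 0.85
(((~C -> ~(C | B)) & ~B) | ((C -> C) -> A)) = max(0.26, 0.85) = 0.85
((C -> ~A) | (((~C -> ~(C | B)) & ~B) | ((C -> C) -> A))) = max(0.51, 0.85) = 0.85
~((C -> ~A) | (((~C -> ~(C | B)) & ~B) | ((C -> C) -> A))): Łukasiewicz ¬ gives 1 − 0.85 = 0.15

0.15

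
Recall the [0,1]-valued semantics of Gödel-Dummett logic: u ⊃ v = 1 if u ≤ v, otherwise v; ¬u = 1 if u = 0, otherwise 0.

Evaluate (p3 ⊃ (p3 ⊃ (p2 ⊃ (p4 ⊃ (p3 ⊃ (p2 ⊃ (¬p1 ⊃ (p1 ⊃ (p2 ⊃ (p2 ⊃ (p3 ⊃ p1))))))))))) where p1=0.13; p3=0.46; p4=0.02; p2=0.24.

¬p1: Gödel ¬ of 0.13 = 0 (operand ≠ 0)
(p3 ⊃ p1): 0.46 > 0.13, so result = 0.13
(p2 ⊃ (p3 ⊃ p1)): 0.24 > 0.13, so result = 0.13
(p2 ⊃ (p2 ⊃ (p3 ⊃ p1))): 0.24 > 0.13, so result = 0.13
(p1 ⊃ (p2 ⊃ (p2 ⊃ (p3 ⊃ p1)))): 0.13 ≤ 0.13, so result = 1
(¬p1 ⊃ (p1 ⊃ (p2 ⊃ (p2 ⊃ (p3 ⊃ p1))))): 0 ≤ 1, so result = 1
(p2 ⊃ (¬p1 ⊃ (p1 ⊃ (p2 ⊃ (p2 ⊃ (p3 ⊃ p1)))))): 0.24 ≤ 1, so result = 1
(p3 ⊃ (p2 ⊃ (¬p1 ⊃ (p1 ⊃ (p2 ⊃ (p2 ⊃ (p3 ⊃ p1))))))): 0.46 ≤ 1, so result = 1
(p4 ⊃ (p3 ⊃ (p2 ⊃ (¬p1 ⊃ (p1 ⊃ (p2 ⊃ (p2 ⊃ (p3 ⊃ p1)))))))): 0.02 ≤ 1, so result = 1
(p2 ⊃ (p4 ⊃ (p3 ⊃ (p2 ⊃ (¬p1 ⊃ (p1 ⊃ (p2 ⊃ (p2 ⊃ (p3 ⊃ p1))))))))): 0.24 ≤ 1, so result = 1
(p3 ⊃ (p2 ⊃ (p4 ⊃ (p3 ⊃ (p2 ⊃ (¬p1 ⊃ (p1 ⊃ (p2 ⊃ (p2 ⊃ (p3 ⊃ p1)))))))))): 0.46 ≤ 1, so result = 1
(p3 ⊃ (p3 ⊃ (p2 ⊃ (p4 ⊃ (p3 ⊃ (p2 ⊃ (¬p1 ⊃ (p1 ⊃ (p2 ⊃ (p2 ⊃ (p3 ⊃ p1))))))))))): 0.46 ≤ 1, so result = 1

1.00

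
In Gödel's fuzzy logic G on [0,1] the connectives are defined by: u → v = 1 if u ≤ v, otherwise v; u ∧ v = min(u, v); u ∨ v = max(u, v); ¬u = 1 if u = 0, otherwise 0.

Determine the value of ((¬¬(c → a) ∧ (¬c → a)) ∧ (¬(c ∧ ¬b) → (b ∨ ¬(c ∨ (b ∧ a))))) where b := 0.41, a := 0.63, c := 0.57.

(c → a): 0.57 ≤ 0.63, so result = 1
¬(c → a): Gödel ¬ of 1 = 0 (operand ≠ 0)
¬¬(c → a): Gödel ¬ of 0 = 1 (operand is 0)
¬c: Gödel ¬ of 0.57 = 0 (operand ≠ 0)
(¬c → a): 0 ≤ 0.63, so result = 1
(¬¬(c → a) ∧ (¬c → a)) = min(1, 1) = 1
¬b: Gödel ¬ of 0.41 = 0 (operand ≠ 0)
(c ∧ ¬b) = min(0.57, 0) = 0
¬(c ∧ ¬b): Gödel ¬ of 0 = 1 (operand is 0)
(b ∧ a) = min(0.41, 0.63) = 0.41
(c ∨ (b ∧ a)) = max(0.57, 0.41) = 0.57
¬(c ∨ (b ∧ a)): Gödel ¬ of 0.57 = 0 (operand ≠ 0)
(b ∨ ¬(c ∨ (b ∧ a))) = max(0.41, 0) = 0.41
(¬(c ∧ ¬b) → (b ∨ ¬(c ∨ (b ∧ a)))): 1 > 0.41, so result = 0.41
((¬¬(c → a) ∧ (¬c → a)) ∧ (¬(c ∧ ¬b) → (b ∨ ¬(c ∨ (b ∧ a))))) = min(1, 0.41) = 0.41

0.41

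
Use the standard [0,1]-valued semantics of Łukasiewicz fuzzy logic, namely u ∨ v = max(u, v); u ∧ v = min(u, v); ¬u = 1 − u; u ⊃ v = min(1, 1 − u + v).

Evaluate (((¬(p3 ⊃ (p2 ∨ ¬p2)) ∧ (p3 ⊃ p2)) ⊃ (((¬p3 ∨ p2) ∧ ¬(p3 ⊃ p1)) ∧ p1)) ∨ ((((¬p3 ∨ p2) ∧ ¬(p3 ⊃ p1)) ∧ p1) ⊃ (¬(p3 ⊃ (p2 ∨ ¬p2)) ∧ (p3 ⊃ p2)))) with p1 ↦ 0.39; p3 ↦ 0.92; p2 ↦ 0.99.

1.00

¬p2: Łukasiewicz ¬ gives 1 − 0.99 = 0.01
(p2 ∨ ¬p2) = max(0.99, 0.01) = 0.99
(p3 ⊃ (p2 ∨ ¬p2)): min(1, 1 − 0.92 + 0.99) = 1
¬(p3 ⊃ (p2 ∨ ¬p2)): Łukasiewicz ¬ gives 1 − 1 = 0
(p3 ⊃ p2): min(1, 1 − 0.92 + 0.99) = 1
(¬(p3 ⊃ (p2 ∨ ¬p2)) ∧ (p3 ⊃ p2)) = min(0, 1) = 0
¬p3: Łukasiewicz ¬ gives 1 − 0.92 = 0.08
(¬p3 ∨ p2) = max(0.08, 0.99) = 0.99
(p3 ⊃ p1): min(1, 1 − 0.92 + 0.39) = 0.47
¬(p3 ⊃ p1): Łukasiewicz ¬ gives 1 − 0.47 = 0.53
((¬p3 ∨ p2) ∧ ¬(p3 ⊃ p1)) = min(0.99, 0.53) = 0.53
(((¬p3 ∨ p2) ∧ ¬(p3 ⊃ p1)) ∧ p1) = min(0.53, 0.39) = 0.39
((¬(p3 ⊃ (p2 ∨ ¬p2)) ∧ (p3 ⊃ p2)) ⊃ (((¬p3 ∨ p2) ∧ ¬(p3 ⊃ p1)) ∧ p1)): min(1, 1 − 0 + 0.39) = 1
¬p3: Łukasiewicz ¬ gives 1 − 0.92 = 0.08
(¬p3 ∨ p2) = max(0.08, 0.99) = 0.99
(p3 ⊃ p1): min(1, 1 − 0.92 + 0.39) = 0.47
¬(p3 ⊃ p1): Łukasiewicz ¬ gives 1 − 0.47 = 0.53
((¬p3 ∨ p2) ∧ ¬(p3 ⊃ p1)) = min(0.99, 0.53) = 0.53
(((¬p3 ∨ p2) ∧ ¬(p3 ⊃ p1)) ∧ p1) = min(0.53, 0.39) = 0.39
¬p2: Łukasiewicz ¬ gives 1 − 0.99 = 0.01
(p2 ∨ ¬p2) = max(0.99, 0.01) = 0.99
(p3 ⊃ (p2 ∨ ¬p2)): min(1, 1 − 0.92 + 0.99) = 1
¬(p3 ⊃ (p2 ∨ ¬p2)): Łukasiewicz ¬ gives 1 − 1 = 0
(p3 ⊃ p2): min(1, 1 − 0.92 + 0.99) = 1
(¬(p3 ⊃ (p2 ∨ ¬p2)) ∧ (p3 ⊃ p2)) = min(0, 1) = 0
((((¬p3 ∨ p2) ∧ ¬(p3 ⊃ p1)) ∧ p1) ⊃ (¬(p3 ⊃ (p2 ∨ ¬p2)) ∧ (p3 ⊃ p2))): min(1, 1 − 0.39 + 0) = 0.61
(((¬(p3 ⊃ (p2 ∨ ¬p2)) ∧ (p3 ⊃ p2)) ⊃ (((¬p3 ∨ p2) ∧ ¬(p3 ⊃ p1)) ∧ p1)) ∨ ((((¬p3 ∨ p2) ∧ ¬(p3 ⊃ p1)) ∧ p1) ⊃ (¬(p3 ⊃ (p2 ∨ ¬p2)) ∧ (p3 ⊃ p2)))) = max(1, 0.61) = 1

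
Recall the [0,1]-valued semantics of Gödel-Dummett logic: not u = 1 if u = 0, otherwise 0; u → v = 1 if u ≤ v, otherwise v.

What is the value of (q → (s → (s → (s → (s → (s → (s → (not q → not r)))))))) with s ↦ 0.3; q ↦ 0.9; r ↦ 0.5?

1.00

not q: Gödel ¬ of 0.9 = 0 (operand ≠ 0)
not r: Gödel ¬ of 0.5 = 0 (operand ≠ 0)
(not q → not r): 0 ≤ 0, so result = 1
(s → (not q → not r)): 0.3 ≤ 1, so result = 1
(s → (s → (not q → not r))): 0.3 ≤ 1, so result = 1
(s → (s → (s → (not q → not r)))): 0.3 ≤ 1, so result = 1
(s → (s → (s → (s → (not q → not r))))): 0.3 ≤ 1, so result = 1
(s → (s → (s → (s → (s → (not q → not r)))))): 0.3 ≤ 1, so result = 1
(s → (s → (s → (s → (s → (s → (not q → not r))))))): 0.3 ≤ 1, so result = 1
(q → (s → (s → (s → (s → (s → (s → (not q → not r)))))))): 0.9 ≤ 1, so result = 1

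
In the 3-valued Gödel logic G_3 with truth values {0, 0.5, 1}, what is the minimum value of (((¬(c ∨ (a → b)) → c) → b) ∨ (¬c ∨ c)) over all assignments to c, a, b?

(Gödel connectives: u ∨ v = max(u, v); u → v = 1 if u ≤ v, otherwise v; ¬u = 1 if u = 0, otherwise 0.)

0.50

The minimum is attained at c = 0.5, a = 0, b = 0:
  (a → b): 0 ≤ 0, so result = 1
  (c ∨ (a → b)) = max(0.5, 1) = 1
  ¬(c ∨ (a → b)): Gödel ¬ of 1 = 0 (operand ≠ 0)
  (¬(c ∨ (a → b)) → c): 0 ≤ 0.5, so result = 1
  ((¬(c ∨ (a → b)) → c) → b): 1 > 0, so result = 0
  ¬c: Gödel ¬ of 0.5 = 0 (operand ≠ 0)
  (¬c ∨ c) = max(0, 0.5) = 0.5
  (((¬(c ∨ (a → b)) → c) → b) ∨ (¬c ∨ c)) = max(0, 0.5) = 0.5
Checking all 27 assignments confirms none give a value below 0.50.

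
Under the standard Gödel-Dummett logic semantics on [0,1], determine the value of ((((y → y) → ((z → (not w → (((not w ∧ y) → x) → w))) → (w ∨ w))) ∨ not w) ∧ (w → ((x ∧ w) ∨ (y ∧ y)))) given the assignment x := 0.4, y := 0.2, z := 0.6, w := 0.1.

(y → y): 0.2 ≤ 0.2, so result = 1
not w: Gödel ¬ of 0.1 = 0 (operand ≠ 0)
not w: Gödel ¬ of 0.1 = 0 (operand ≠ 0)
(not w ∧ y) = min(0, 0.2) = 0
((not w ∧ y) → x): 0 ≤ 0.4, so result = 1
(((not w ∧ y) → x) → w): 1 > 0.1, so result = 0.1
(not w → (((not w ∧ y) → x) → w)): 0 ≤ 0.1, so result = 1
(z → (not w → (((not w ∧ y) → x) → w))): 0.6 ≤ 1, so result = 1
(w ∨ w) = max(0.1, 0.1) = 0.1
((z → (not w → (((not w ∧ y) → x) → w))) → (w ∨ w)): 1 > 0.1, so result = 0.1
((y → y) → ((z → (not w → (((not w ∧ y) → x) → w))) → (w ∨ w))): 1 > 0.1, so result = 0.1
not w: Gödel ¬ of 0.1 = 0 (operand ≠ 0)
(((y → y) → ((z → (not w → (((not w ∧ y) → x) → w))) → (w ∨ w))) ∨ not w) = max(0.1, 0) = 0.1
(x ∧ w) = min(0.4, 0.1) = 0.1
(y ∧ y) = min(0.2, 0.2) = 0.2
((x ∧ w) ∨ (y ∧ y)) = max(0.1, 0.2) = 0.2
(w → ((x ∧ w) ∨ (y ∧ y))): 0.1 ≤ 0.2, so result = 1
((((y → y) → ((z → (not w → (((not w ∧ y) → x) → w))) → (w ∨ w))) ∨ not w) ∧ (w → ((x ∧ w) ∨ (y ∧ y)))) = min(0.1, 1) = 0.1

0.10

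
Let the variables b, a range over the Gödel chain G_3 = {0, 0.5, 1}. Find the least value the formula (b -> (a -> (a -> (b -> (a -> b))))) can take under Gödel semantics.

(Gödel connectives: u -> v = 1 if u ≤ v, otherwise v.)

Every assignment gives 1. For instance at b = 0, a = 0:
  (a -> b): 0 ≤ 0, so result = 1
  (b -> (a -> b)): 0 ≤ 1, so result = 1
  (a -> (b -> (a -> b))): 0 ≤ 1, so result = 1
  (a -> (a -> (b -> (a -> b)))): 0 ≤ 1, so result = 1
  (b -> (a -> (a -> (b -> (a -> b))))): 0 ≤ 1, so result = 1
All 9 assignments give value 1 — the formula is a G_3-tautology.

1.00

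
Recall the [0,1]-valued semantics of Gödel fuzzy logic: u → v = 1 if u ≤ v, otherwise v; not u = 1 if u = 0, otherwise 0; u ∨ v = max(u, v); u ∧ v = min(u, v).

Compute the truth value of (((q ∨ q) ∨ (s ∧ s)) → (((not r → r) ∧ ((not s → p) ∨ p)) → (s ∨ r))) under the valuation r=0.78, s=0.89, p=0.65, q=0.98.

0.89

(q ∨ q) = max(0.98, 0.98) = 0.98
(s ∧ s) = min(0.89, 0.89) = 0.89
((q ∨ q) ∨ (s ∧ s)) = max(0.98, 0.89) = 0.98
not r: Gödel ¬ of 0.78 = 0 (operand ≠ 0)
(not r → r): 0 ≤ 0.78, so result = 1
not s: Gödel ¬ of 0.89 = 0 (operand ≠ 0)
(not s → p): 0 ≤ 0.65, so result = 1
((not s → p) ∨ p) = max(1, 0.65) = 1
((not r → r) ∧ ((not s → p) ∨ p)) = min(1, 1) = 1
(s ∨ r) = max(0.89, 0.78) = 0.89
(((not r → r) ∧ ((not s → p) ∨ p)) → (s ∨ r)): 1 > 0.89, so result = 0.89
(((q ∨ q) ∨ (s ∧ s)) → (((not r → r) ∧ ((not s → p) ∨ p)) → (s ∨ r))): 0.98 > 0.89, so result = 0.89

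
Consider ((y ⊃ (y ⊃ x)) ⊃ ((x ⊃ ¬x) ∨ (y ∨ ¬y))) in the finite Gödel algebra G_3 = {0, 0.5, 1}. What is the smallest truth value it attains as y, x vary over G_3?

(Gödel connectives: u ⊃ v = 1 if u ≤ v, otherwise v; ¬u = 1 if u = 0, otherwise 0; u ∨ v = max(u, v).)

The minimum is attained at y = 0.5, x = 0.5:
  (y ⊃ x): 0.5 ≤ 0.5, so result = 1
  (y ⊃ (y ⊃ x)): 0.5 ≤ 1, so result = 1
  ¬x: Gödel ¬ of 0.5 = 0 (operand ≠ 0)
  (x ⊃ ¬x): 0.5 > 0, so result = 0
  ¬y: Gödel ¬ of 0.5 = 0 (operand ≠ 0)
  (y ∨ ¬y) = max(0.5, 0) = 0.5
  ((x ⊃ ¬x) ∨ (y ∨ ¬y)) = max(0, 0.5) = 0.5
  ((y ⊃ (y ⊃ x)) ⊃ ((x ⊃ ¬x) ∨ (y ∨ ¬y))): 1 > 0.5, so result = 0.5
Checking all 9 assignments confirms none give a value below 0.50.

0.50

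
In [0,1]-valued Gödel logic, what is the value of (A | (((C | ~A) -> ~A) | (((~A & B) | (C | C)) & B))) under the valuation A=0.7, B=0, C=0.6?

0.70

~A: Gödel ¬ of 0.7 = 0 (operand ≠ 0)
(C | ~A) = max(0.6, 0) = 0.6
~A: Gödel ¬ of 0.7 = 0 (operand ≠ 0)
((C | ~A) -> ~A): 0.6 > 0, so result = 0
~A: Gödel ¬ of 0.7 = 0 (operand ≠ 0)
(~A & B) = min(0, 0) = 0
(C | C) = max(0.6, 0.6) = 0.6
((~A & B) | (C | C)) = max(0, 0.6) = 0.6
(((~A & B) | (C | C)) & B) = min(0.6, 0) = 0
(((C | ~A) -> ~A) | (((~A & B) | (C | C)) & B)) = max(0, 0) = 0
(A | (((C | ~A) -> ~A) | (((~A & B) | (C | C)) & B))) = max(0.7, 0) = 0.7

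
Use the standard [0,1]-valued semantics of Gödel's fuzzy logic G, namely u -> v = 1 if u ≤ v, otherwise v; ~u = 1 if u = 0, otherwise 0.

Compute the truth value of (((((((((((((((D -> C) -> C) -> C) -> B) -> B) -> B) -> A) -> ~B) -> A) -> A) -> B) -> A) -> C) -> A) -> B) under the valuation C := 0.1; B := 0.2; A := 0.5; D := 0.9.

0.20

(D -> C): 0.9 > 0.1, so result = 0.1
((D -> C) -> C): 0.1 ≤ 0.1, so result = 1
(((D -> C) -> C) -> C): 1 > 0.1, so result = 0.1
((((D -> C) -> C) -> C) -> B): 0.1 ≤ 0.2, so result = 1
(((((D -> C) -> C) -> C) -> B) -> B): 1 > 0.2, so result = 0.2
((((((D -> C) -> C) -> C) -> B) -> B) -> B): 0.2 ≤ 0.2, so result = 1
(((((((D -> C) -> C) -> C) -> B) -> B) -> B) -> A): 1 > 0.5, so result = 0.5
~B: Gödel ¬ of 0.2 = 0 (operand ≠ 0)
((((((((D -> C) -> C) -> C) -> B) -> B) -> B) -> A) -> ~B): 0.5 > 0, so result = 0
(((((((((D -> C) -> C) -> C) -> B) -> B) -> B) -> A) -> ~B) -> A): 0 ≤ 0.5, so result = 1
((((((((((D -> C) -> C) -> C) -> B) -> B) -> B) -> A) -> ~B) -> A) -> A): 1 > 0.5, so result = 0.5
(((((((((((D -> C) -> C) -> C) -> B) -> B) -> B) -> A) -> ~B) -> A) -> A) -> B): 0.5 > 0.2, so result = 0.2
((((((((((((D -> C) -> C) -> C) -> B) -> B) -> B) -> A) -> ~B) -> A) -> A) -> B) -> A): 0.2 ≤ 0.5, so result = 1
(((((((((((((D -> C) -> C) -> C) -> B) -> B) -> B) -> A) -> ~B) -> A) -> A) -> B) -> A) -> C): 1 > 0.1, so result = 0.1
((((((((((((((D -> C) -> C) -> C) -> B) -> B) -> B) -> A) -> ~B) -> A) -> A) -> B) -> A) -> C) -> A): 0.1 ≤ 0.5, so result = 1
(((((((((((((((D -> C) -> C) -> C) -> B) -> B) -> B) -> A) -> ~B) -> A) -> A) -> B) -> A) -> C) -> A) -> B): 1 > 0.2, so result = 0.2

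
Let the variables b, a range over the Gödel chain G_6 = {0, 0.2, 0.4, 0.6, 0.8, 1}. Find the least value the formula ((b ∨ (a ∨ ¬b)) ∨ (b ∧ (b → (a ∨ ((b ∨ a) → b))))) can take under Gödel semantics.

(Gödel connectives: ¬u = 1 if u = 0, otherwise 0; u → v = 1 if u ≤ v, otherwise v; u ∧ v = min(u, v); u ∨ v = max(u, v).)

0.20

The minimum is attained at b = 0.2, a = 0:
  ¬b: Gödel ¬ of 0.2 = 0 (operand ≠ 0)
  (a ∨ ¬b) = max(0, 0) = 0
  (b ∨ (a ∨ ¬b)) = max(0.2, 0) = 0.2
  (b ∨ a) = max(0.2, 0) = 0.2
  ((b ∨ a) → b): 0.2 ≤ 0.2, so result = 1
  (a ∨ ((b ∨ a) → b)) = max(0, 1) = 1
  (b → (a ∨ ((b ∨ a) → b))): 0.2 ≤ 1, so result = 1
  (b ∧ (b → (a ∨ ((b ∨ a) → b)))) = min(0.2, 1) = 0.2
  ((b ∨ (a ∨ ¬b)) ∨ (b ∧ (b → (a ∨ ((b ∨ a) → b))))) = max(0.2, 0.2) = 0.2
Checking all 36 assignments confirms none give a value below 0.20.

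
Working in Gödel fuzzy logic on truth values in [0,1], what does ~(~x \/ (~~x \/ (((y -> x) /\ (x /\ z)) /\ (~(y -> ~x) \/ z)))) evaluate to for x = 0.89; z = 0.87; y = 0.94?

~x: Gödel ¬ of 0.89 = 0 (operand ≠ 0)
~x: Gödel ¬ of 0.89 = 0 (operand ≠ 0)
~~x: Gödel ¬ of 0 = 1 (operand is 0)
(y -> x): 0.94 > 0.89, so result = 0.89
(x /\ z) = min(0.89, 0.87) = 0.87
((y -> x) /\ (x /\ z)) = min(0.89, 0.87) = 0.87
~x: Gödel ¬ of 0.89 = 0 (operand ≠ 0)
(y -> ~x): 0.94 > 0, so result = 0
~(y -> ~x): Gödel ¬ of 0 = 1 (operand is 0)
(~(y -> ~x) \/ z) = max(1, 0.87) = 1
(((y -> x) /\ (x /\ z)) /\ (~(y -> ~x) \/ z)) = min(0.87, 1) = 0.87
(~~x \/ (((y -> x) /\ (x /\ z)) /\ (~(y -> ~x) \/ z))) = max(1, 0.87) = 1
(~x \/ (~~x \/ (((y -> x) /\ (x /\ z)) /\ (~(y -> ~x) \/ z)))) = max(0, 1) = 1
~(~x \/ (~~x \/ (((y -> x) /\ (x /\ z)) /\ (~(y -> ~x) \/ z)))): Gödel ¬ of 1 = 0 (operand ≠ 0)

0.00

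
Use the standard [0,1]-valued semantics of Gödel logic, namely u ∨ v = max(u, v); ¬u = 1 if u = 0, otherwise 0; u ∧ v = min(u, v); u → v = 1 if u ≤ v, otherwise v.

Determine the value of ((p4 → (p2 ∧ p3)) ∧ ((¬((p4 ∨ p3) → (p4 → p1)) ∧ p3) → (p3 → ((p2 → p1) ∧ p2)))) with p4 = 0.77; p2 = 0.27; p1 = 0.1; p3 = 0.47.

0.27

(p2 ∧ p3) = min(0.27, 0.47) = 0.27
(p4 → (p2 ∧ p3)): 0.77 > 0.27, so result = 0.27
(p4 ∨ p3) = max(0.77, 0.47) = 0.77
(p4 → p1): 0.77 > 0.1, so result = 0.1
((p4 ∨ p3) → (p4 → p1)): 0.77 > 0.1, so result = 0.1
¬((p4 ∨ p3) → (p4 → p1)): Gödel ¬ of 0.1 = 0 (operand ≠ 0)
(¬((p4 ∨ p3) → (p4 → p1)) ∧ p3) = min(0, 0.47) = 0
(p2 → p1): 0.27 > 0.1, so result = 0.1
((p2 → p1) ∧ p2) = min(0.1, 0.27) = 0.1
(p3 → ((p2 → p1) ∧ p2)): 0.47 > 0.1, so result = 0.1
((¬((p4 ∨ p3) → (p4 → p1)) ∧ p3) → (p3 → ((p2 → p1) ∧ p2))): 0 ≤ 0.1, so result = 1
((p4 → (p2 ∧ p3)) ∧ ((¬((p4 ∨ p3) → (p4 → p1)) ∧ p3) → (p3 → ((p2 → p1) ∧ p2)))) = min(0.27, 1) = 0.27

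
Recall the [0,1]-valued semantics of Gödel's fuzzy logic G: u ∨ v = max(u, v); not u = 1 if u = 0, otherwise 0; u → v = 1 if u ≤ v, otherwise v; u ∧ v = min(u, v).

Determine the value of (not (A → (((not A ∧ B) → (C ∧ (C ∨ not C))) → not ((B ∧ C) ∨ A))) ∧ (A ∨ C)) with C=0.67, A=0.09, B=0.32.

not A: Gödel ¬ of 0.09 = 0 (operand ≠ 0)
(not A ∧ B) = min(0, 0.32) = 0
not C: Gödel ¬ of 0.67 = 0 (operand ≠ 0)
(C ∨ not C) = max(0.67, 0) = 0.67
(C ∧ (C ∨ not C)) = min(0.67, 0.67) = 0.67
((not A ∧ B) → (C ∧ (C ∨ not C))): 0 ≤ 0.67, so result = 1
(B ∧ C) = min(0.32, 0.67) = 0.32
((B ∧ C) ∨ A) = max(0.32, 0.09) = 0.32
not ((B ∧ C) ∨ A): Gödel ¬ of 0.32 = 0 (operand ≠ 0)
(((not A ∧ B) → (C ∧ (C ∨ not C))) → not ((B ∧ C) ∨ A)): 1 > 0, so result = 0
(A → (((not A ∧ B) → (C ∧ (C ∨ not C))) → not ((B ∧ C) ∨ A))): 0.09 > 0, so result = 0
not (A → (((not A ∧ B) → (C ∧ (C ∨ not C))) → not ((B ∧ C) ∨ A))): Gödel ¬ of 0 = 1 (operand is 0)
(A ∨ C) = max(0.09, 0.67) = 0.67
(not (A → (((not A ∧ B) → (C ∧ (C ∨ not C))) → not ((B ∧ C) ∨ A))) ∧ (A ∨ C)) = min(1, 0.67) = 0.67

0.67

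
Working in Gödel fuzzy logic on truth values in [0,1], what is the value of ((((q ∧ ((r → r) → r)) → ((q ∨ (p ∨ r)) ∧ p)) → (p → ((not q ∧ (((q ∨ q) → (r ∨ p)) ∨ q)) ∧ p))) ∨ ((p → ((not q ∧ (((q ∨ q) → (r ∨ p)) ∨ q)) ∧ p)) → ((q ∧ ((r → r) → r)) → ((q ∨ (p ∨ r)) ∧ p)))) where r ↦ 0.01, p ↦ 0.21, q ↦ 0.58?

(r → r): 0.01 ≤ 0.01, so result = 1
((r → r) → r): 1 > 0.01, so result = 0.01
(q ∧ ((r → r) → r)) = min(0.58, 0.01) = 0.01
(p ∨ r) = max(0.21, 0.01) = 0.21
(q ∨ (p ∨ r)) = max(0.58, 0.21) = 0.58
((q ∨ (p ∨ r)) ∧ p) = min(0.58, 0.21) = 0.21
((q ∧ ((r → r) → r)) → ((q ∨ (p ∨ r)) ∧ p)): 0.01 ≤ 0.21, so result = 1
not q: Gödel ¬ of 0.58 = 0 (operand ≠ 0)
(q ∨ q) = max(0.58, 0.58) = 0.58
(r ∨ p) = max(0.01, 0.21) = 0.21
((q ∨ q) → (r ∨ p)): 0.58 > 0.21, so result = 0.21
(((q ∨ q) → (r ∨ p)) ∨ q) = max(0.21, 0.58) = 0.58
(not q ∧ (((q ∨ q) → (r ∨ p)) ∨ q)) = min(0, 0.58) = 0
((not q ∧ (((q ∨ q) → (r ∨ p)) ∨ q)) ∧ p) = min(0, 0.21) = 0
(p → ((not q ∧ (((q ∨ q) → (r ∨ p)) ∨ q)) ∧ p)): 0.21 > 0, so result = 0
(((q ∧ ((r → r) → r)) → ((q ∨ (p ∨ r)) ∧ p)) → (p → ((not q ∧ (((q ∨ q) → (r ∨ p)) ∨ q)) ∧ p))): 1 > 0, so result = 0
not q: Gödel ¬ of 0.58 = 0 (operand ≠ 0)
(q ∨ q) = max(0.58, 0.58) = 0.58
(r ∨ p) = max(0.01, 0.21) = 0.21
((q ∨ q) → (r ∨ p)): 0.58 > 0.21, so result = 0.21
(((q ∨ q) → (r ∨ p)) ∨ q) = max(0.21, 0.58) = 0.58
(not q ∧ (((q ∨ q) → (r ∨ p)) ∨ q)) = min(0, 0.58) = 0
((not q ∧ (((q ∨ q) → (r ∨ p)) ∨ q)) ∧ p) = min(0, 0.21) = 0
(p → ((not q ∧ (((q ∨ q) → (r ∨ p)) ∨ q)) ∧ p)): 0.21 > 0, so result = 0
(r → r): 0.01 ≤ 0.01, so result = 1
((r → r) → r): 1 > 0.01, so result = 0.01
(q ∧ ((r → r) → r)) = min(0.58, 0.01) = 0.01
(p ∨ r) = max(0.21, 0.01) = 0.21
(q ∨ (p ∨ r)) = max(0.58, 0.21) = 0.58
((q ∨ (p ∨ r)) ∧ p) = min(0.58, 0.21) = 0.21
((q ∧ ((r → r) → r)) → ((q ∨ (p ∨ r)) ∧ p)): 0.01 ≤ 0.21, so result = 1
((p → ((not q ∧ (((q ∨ q) → (r ∨ p)) ∨ q)) ∧ p)) → ((q ∧ ((r → r) → r)) → ((q ∨ (p ∨ r)) ∧ p))): 0 ≤ 1, so result = 1
((((q ∧ ((r → r) → r)) → ((q ∨ (p ∨ r)) ∧ p)) → (p → ((not q ∧ (((q ∨ q) → (r ∨ p)) ∨ q)) ∧ p))) ∨ ((p → ((not q ∧ (((q ∨ q) → (r ∨ p)) ∨ q)) ∧ p)) → ((q ∧ ((r → r) → r)) → ((q ∨ (p ∨ r)) ∧ p)))) = max(0, 1) = 1

1.00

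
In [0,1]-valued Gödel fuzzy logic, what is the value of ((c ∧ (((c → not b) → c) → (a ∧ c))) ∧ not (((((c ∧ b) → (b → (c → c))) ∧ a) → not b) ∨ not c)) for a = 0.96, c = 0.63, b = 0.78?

0.63

not b: Gödel ¬ of 0.78 = 0 (operand ≠ 0)
(c → not b): 0.63 > 0, so result = 0
((c → not b) → c): 0 ≤ 0.63, so result = 1
(a ∧ c) = min(0.96, 0.63) = 0.63
(((c → not b) → c) → (a ∧ c)): 1 > 0.63, so result = 0.63
(c ∧ (((c → not b) → c) → (a ∧ c))) = min(0.63, 0.63) = 0.63
(c ∧ b) = min(0.63, 0.78) = 0.63
(c → c): 0.63 ≤ 0.63, so result = 1
(b → (c → c)): 0.78 ≤ 1, so result = 1
((c ∧ b) → (b → (c → c))): 0.63 ≤ 1, so result = 1
(((c ∧ b) → (b → (c → c))) ∧ a) = min(1, 0.96) = 0.96
not b: Gödel ¬ of 0.78 = 0 (operand ≠ 0)
((((c ∧ b) → (b → (c → c))) ∧ a) → not b): 0.96 > 0, so result = 0
not c: Gödel ¬ of 0.63 = 0 (operand ≠ 0)
(((((c ∧ b) → (b → (c → c))) ∧ a) → not b) ∨ not c) = max(0, 0) = 0
not (((((c ∧ b) → (b → (c → c))) ∧ a) → not b) ∨ not c): Gödel ¬ of 0 = 1 (operand is 0)
((c ∧ (((c → not b) → c) → (a ∧ c))) ∧ not (((((c ∧ b) → (b → (c → c))) ∧ a) → not b) ∨ not c)) = min(0.63, 1) = 0.63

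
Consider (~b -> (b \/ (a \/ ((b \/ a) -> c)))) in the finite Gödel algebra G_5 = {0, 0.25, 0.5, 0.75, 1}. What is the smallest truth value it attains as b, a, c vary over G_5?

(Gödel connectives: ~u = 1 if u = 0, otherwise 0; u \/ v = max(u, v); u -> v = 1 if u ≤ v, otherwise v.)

The minimum is attained at b = 0, a = 0.25, c = 0:
  ~b: Gödel ¬ of 0 = 1 (operand is 0)
  (b \/ a) = max(0, 0.25) = 0.25
  ((b \/ a) -> c): 0.25 > 0, so result = 0
  (a \/ ((b \/ a) -> c)) = max(0.25, 0) = 0.25
  (b \/ (a \/ ((b \/ a) -> c))) = max(0, 0.25) = 0.25
  (~b -> (b \/ (a \/ ((b \/ a) -> c)))): 1 > 0.25, so result = 0.25
Checking all 125 assignments confirms none give a value below 0.25.

0.25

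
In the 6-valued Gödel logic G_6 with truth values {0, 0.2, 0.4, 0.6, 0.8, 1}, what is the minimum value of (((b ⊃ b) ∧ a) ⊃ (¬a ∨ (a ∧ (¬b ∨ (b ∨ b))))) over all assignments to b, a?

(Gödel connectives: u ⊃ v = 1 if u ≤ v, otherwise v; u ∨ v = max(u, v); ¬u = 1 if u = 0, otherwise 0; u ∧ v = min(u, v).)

The minimum is attained at b = 0.2, a = 0.4:
  (b ⊃ b): 0.2 ≤ 0.2, so result = 1
  ((b ⊃ b) ∧ a) = min(1, 0.4) = 0.4
  ¬a: Gödel ¬ of 0.4 = 0 (operand ≠ 0)
  ¬b: Gödel ¬ of 0.2 = 0 (operand ≠ 0)
  (b ∨ b) = max(0.2, 0.2) = 0.2
  (¬b ∨ (b ∨ b)) = max(0, 0.2) = 0.2
  (a ∧ (¬b ∨ (b ∨ b))) = min(0.4, 0.2) = 0.2
  (¬a ∨ (a ∧ (¬b ∨ (b ∨ b)))) = max(0, 0.2) = 0.2
  (((b ⊃ b) ∧ a) ⊃ (¬a ∨ (a ∧ (¬b ∨ (b ∨ b))))): 0.4 > 0.2, so result = 0.2
Checking all 36 assignments confirms none give a value below 0.20.

0.20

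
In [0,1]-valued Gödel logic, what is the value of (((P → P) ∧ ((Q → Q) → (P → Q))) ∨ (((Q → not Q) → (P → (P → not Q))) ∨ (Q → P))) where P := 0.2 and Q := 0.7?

(P → P): 0.2 ≤ 0.2, so result = 1
(Q → Q): 0.7 ≤ 0.7, so result = 1
(P → Q): 0.2 ≤ 0.7, so result = 1
((Q → Q) → (P → Q)): 1 ≤ 1, so result = 1
((P → P) ∧ ((Q → Q) → (P → Q))) = min(1, 1) = 1
not Q: Gödel ¬ of 0.7 = 0 (operand ≠ 0)
(Q → not Q): 0.7 > 0, so result = 0
not Q: Gödel ¬ of 0.7 = 0 (operand ≠ 0)
(P → not Q): 0.2 > 0, so result = 0
(P → (P → not Q)): 0.2 > 0, so result = 0
((Q → not Q) → (P → (P → not Q))): 0 ≤ 0, so result = 1
(Q → P): 0.7 > 0.2, so result = 0.2
(((Q → not Q) → (P → (P → not Q))) ∨ (Q → P)) = max(1, 0.2) = 1
(((P → P) ∧ ((Q → Q) → (P → Q))) ∨ (((Q → not Q) → (P → (P → not Q))) ∨ (Q → P))) = max(1, 1) = 1

1.00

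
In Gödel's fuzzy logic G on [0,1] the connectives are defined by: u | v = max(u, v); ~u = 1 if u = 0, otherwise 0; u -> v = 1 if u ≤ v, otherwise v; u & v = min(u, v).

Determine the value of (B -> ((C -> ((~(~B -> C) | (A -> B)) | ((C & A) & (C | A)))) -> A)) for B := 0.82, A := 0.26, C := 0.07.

~B: Gödel ¬ of 0.82 = 0 (operand ≠ 0)
(~B -> C): 0 ≤ 0.07, so result = 1
~(~B -> C): Gödel ¬ of 1 = 0 (operand ≠ 0)
(A -> B): 0.26 ≤ 0.82, so result = 1
(~(~B -> C) | (A -> B)) = max(0, 1) = 1
(C & A) = min(0.07, 0.26) = 0.07
(C | A) = max(0.07, 0.26) = 0.26
((C & A) & (C | A)) = min(0.07, 0.26) = 0.07
((~(~B -> C) | (A -> B)) | ((C & A) & (C | A))) = max(1, 0.07) = 1
(C -> ((~(~B -> C) | (A -> B)) | ((C & A) & (C | A)))): 0.07 ≤ 1, so result = 1
((C -> ((~(~B -> C) | (A -> B)) | ((C & A) & (C | A)))) -> A): 1 > 0.26, so result = 0.26
(B -> ((C -> ((~(~B -> C) | (A -> B)) | ((C & A) & (C | A)))) -> A)): 0.82 > 0.26, so result = 0.26

0.26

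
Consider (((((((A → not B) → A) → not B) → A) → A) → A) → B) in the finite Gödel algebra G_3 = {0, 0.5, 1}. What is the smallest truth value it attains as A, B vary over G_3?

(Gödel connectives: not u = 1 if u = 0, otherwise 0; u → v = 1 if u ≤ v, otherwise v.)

0.00

The minimum is attained at A = 0.5, B = 0:
  not B: Gödel ¬ of 0 = 1 (operand is 0)
  (A → not B): 0.5 ≤ 1, so result = 1
  ((A → not B) → A): 1 > 0.5, so result = 0.5
  not B: Gödel ¬ of 0 = 1 (operand is 0)
  (((A → not B) → A) → not B): 0.5 ≤ 1, so result = 1
  ((((A → not B) → A) → not B) → A): 1 > 0.5, so result = 0.5
  (((((A → not B) → A) → not B) → A) → A): 0.5 ≤ 0.5, so result = 1
  ((((((A → not B) → A) → not B) → A) → A) → A): 1 > 0.5, so result = 0.5
  (((((((A → not B) → A) → not B) → A) → A) → A) → B): 0.5 > 0, so result = 0
Checking all 9 assignments confirms none give a value below 0.00.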